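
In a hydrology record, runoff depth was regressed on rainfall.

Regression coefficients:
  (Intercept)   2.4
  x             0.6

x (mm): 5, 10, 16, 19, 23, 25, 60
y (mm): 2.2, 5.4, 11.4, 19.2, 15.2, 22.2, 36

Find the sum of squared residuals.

SSE = 78.56

x=5: ŷ = 2.4 + 0.6·5 = 5.4; e = 2.2 − 5.4 = -3.2
x=10: ŷ = 2.4 + 0.6·10 = 8.4; e = 5.4 − 8.4 = -3
x=16: ŷ = 2.4 + 0.6·16 = 12; e = 11.4 − 12 = -0.6
x=19: ŷ = 2.4 + 0.6·19 = 13.8; e = 19.2 − 13.8 = 5.4
x=23: ŷ = 2.4 + 0.6·23 = 16.2; e = 15.2 − 16.2 = -1
x=25: ŷ = 2.4 + 0.6·25 = 17.4; e = 22.2 − 17.4 = 4.8
x=60: ŷ = 2.4 + 0.6·60 = 38.4; e = 36 − 38.4 = -2.4
SSE = 10.24 + 9 + 0.36 + 29.16 + 1 + 23.04 + 5.76 = 78.56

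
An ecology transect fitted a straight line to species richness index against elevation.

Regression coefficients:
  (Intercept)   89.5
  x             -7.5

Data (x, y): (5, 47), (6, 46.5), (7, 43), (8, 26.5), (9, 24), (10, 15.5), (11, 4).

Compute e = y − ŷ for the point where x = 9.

ŷ = 89.5 − 7.5·9 = 22
e = 24 − 22 = 2

e = 2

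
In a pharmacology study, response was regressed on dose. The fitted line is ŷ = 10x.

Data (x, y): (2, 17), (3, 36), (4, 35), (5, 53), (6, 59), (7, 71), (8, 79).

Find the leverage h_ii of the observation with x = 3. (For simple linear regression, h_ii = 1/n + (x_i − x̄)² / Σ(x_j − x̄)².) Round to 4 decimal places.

x̄ = (2 + 3 + 4 + 5 + 6 + 7 + 8)/7 = 5
Σ(x − x̄)² = 9 + 4 + 1 + 0 + 1 + 4 + 9 = 28
h = 1/7 + (-2)²/28 = 0.142857 + 0.142857 = 0.2857

h = 0.2857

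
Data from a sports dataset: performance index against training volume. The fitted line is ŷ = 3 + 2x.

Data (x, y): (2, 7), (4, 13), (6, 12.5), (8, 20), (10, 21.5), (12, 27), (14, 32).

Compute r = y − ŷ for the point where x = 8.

r = 1

ŷ = 3 + 2·8 = 19
r = 20 − 19 = 1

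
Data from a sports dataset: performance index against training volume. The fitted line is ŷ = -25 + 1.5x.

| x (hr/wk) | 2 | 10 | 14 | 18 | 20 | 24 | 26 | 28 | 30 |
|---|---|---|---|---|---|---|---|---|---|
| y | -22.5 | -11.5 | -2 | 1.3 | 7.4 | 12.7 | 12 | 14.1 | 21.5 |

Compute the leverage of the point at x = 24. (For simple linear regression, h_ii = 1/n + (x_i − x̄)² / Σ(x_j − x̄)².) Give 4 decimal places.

x̄ = (2 + 10 + 14 + 18 + 20 + 24 + 26 + 28 + 30)/9 = 19.1111
Σ(x − x̄)² = 292.79 + 83.0123 + 26.1235 + 1.23457 + 0.790123 + 23.9012 + 47.4568 + 79.0123 + 118.568 = 672.889
h = 1/9 + (4.88889)²/672.889 = 0.111111 + 0.0355203 = 0.1466

h = 0.1466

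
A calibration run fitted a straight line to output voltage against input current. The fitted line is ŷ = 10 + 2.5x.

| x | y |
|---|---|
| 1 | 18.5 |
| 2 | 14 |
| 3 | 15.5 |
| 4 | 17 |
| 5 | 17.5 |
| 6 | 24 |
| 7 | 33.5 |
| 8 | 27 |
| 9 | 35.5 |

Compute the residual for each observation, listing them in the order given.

6, -1, -2, -3, -5, -1, 6, -3, 3

x=1: ŷ = 10 + 2.5·1 = 12.5; e = 18.5 − 12.5 = 6
x=2: ŷ = 10 + 2.5·2 = 15; e = 14 − 15 = -1
x=3: ŷ = 10 + 2.5·3 = 17.5; e = 15.5 − 17.5 = -2
x=4: ŷ = 10 + 2.5·4 = 20; e = 17 − 20 = -3
x=5: ŷ = 10 + 2.5·5 = 22.5; e = 17.5 − 22.5 = -5
x=6: ŷ = 10 + 2.5·6 = 25; e = 24 − 25 = -1
x=7: ŷ = 10 + 2.5·7 = 27.5; e = 33.5 − 27.5 = 6
x=8: ŷ = 10 + 2.5·8 = 30; e = 27 − 30 = -3
x=9: ŷ = 10 + 2.5·9 = 32.5; e = 35.5 − 32.5 = 3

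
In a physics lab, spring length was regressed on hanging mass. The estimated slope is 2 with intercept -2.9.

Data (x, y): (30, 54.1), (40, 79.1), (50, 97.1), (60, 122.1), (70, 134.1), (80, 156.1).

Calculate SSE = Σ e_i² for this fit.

SSE = 48

x=30: ŷ = -2.9 + 2·30 = 57.1; e = 54.1 − 57.1 = -3
x=40: ŷ = -2.9 + 2·40 = 77.1; e = 79.1 − 77.1 = 2
x=50: ŷ = -2.9 + 2·50 = 97.1; e = 97.1 − 97.1 = 0
x=60: ŷ = -2.9 + 2·60 = 117.1; e = 122.1 − 117.1 = 5
x=70: ŷ = -2.9 + 2·70 = 137.1; e = 134.1 − 137.1 = -3
x=80: ŷ = -2.9 + 2·80 = 157.1; e = 156.1 − 157.1 = -1
SSE = 9 + 4 + 0 + 25 + 9 + 1 = 48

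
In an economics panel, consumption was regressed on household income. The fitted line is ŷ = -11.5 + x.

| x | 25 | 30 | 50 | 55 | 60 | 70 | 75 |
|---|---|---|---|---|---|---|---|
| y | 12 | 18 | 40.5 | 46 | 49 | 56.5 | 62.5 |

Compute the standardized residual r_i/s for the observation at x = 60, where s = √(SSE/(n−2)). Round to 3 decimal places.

0.264

x=25: ŷ = -11.5 + 25 = 13.5; r = 12 − 13.5 = -1.5
x=30: ŷ = -11.5 + 30 = 18.5; r = 18 − 18.5 = -0.5
x=50: ŷ = -11.5 + 50 = 38.5; r = 40.5 − 38.5 = 2
x=55: ŷ = -11.5 + 55 = 43.5; r = 46 − 43.5 = 2.5
x=60: ŷ = -11.5 + 60 = 48.5; r = 49 − 48.5 = 0.5
x=70: ŷ = -11.5 + 70 = 58.5; r = 56.5 − 58.5 = -2
x=75: ŷ = -11.5 + 75 = 63.5; r = 62.5 − 63.5 = -1
SSE = 2.25 + 0.25 + 4 + 6.25 + 0.25 + 4 + 1 = 18
s = √(18/5) = 1.89737
r/s = 0.5 / 1.89737 = 0.264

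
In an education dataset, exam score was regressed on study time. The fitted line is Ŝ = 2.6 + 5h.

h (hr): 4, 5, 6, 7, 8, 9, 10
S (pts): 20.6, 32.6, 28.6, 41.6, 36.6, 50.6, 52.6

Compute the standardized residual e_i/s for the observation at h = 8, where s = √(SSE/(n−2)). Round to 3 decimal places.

-1.303

h=4: Ŝ = 2.6 + 5·4 = 22.6; e = 20.6 − 22.6 = -2
h=5: Ŝ = 2.6 + 5·5 = 27.6; e = 32.6 − 27.6 = 5
h=6: Ŝ = 2.6 + 5·6 = 32.6; e = 28.6 − 32.6 = -4
h=7: Ŝ = 2.6 + 5·7 = 37.6; e = 41.6 − 37.6 = 4
h=8: Ŝ = 2.6 + 5·8 = 42.6; e = 36.6 − 42.6 = -6
h=9: Ŝ = 2.6 + 5·9 = 47.6; e = 50.6 − 47.6 = 3
h=10: Ŝ = 2.6 + 5·10 = 52.6; e = 52.6 − 52.6 = 0
SSE = 4 + 25 + 16 + 16 + 36 + 9 + 0 = 106
s = √(106/5) = 4.60435
e/s = -6 / 4.60435 = -1.303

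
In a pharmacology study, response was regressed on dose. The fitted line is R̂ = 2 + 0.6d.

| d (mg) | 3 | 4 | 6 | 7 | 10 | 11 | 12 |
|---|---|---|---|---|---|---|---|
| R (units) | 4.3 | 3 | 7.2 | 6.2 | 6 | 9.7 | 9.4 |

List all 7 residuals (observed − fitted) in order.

0.5, -1.4, 1.6, 0, -2, 1.1, 0.2

d=3: R̂ = 2 + 0.6·3 = 3.8; e = 4.3 − 3.8 = 0.5
d=4: R̂ = 2 + 0.6·4 = 4.4; e = 3 − 4.4 = -1.4
d=6: R̂ = 2 + 0.6·6 = 5.6; e = 7.2 − 5.6 = 1.6
d=7: R̂ = 2 + 0.6·7 = 6.2; e = 6.2 − 6.2 = 0
d=10: R̂ = 2 + 0.6·10 = 8; e = 6 − 8 = -2
d=11: R̂ = 2 + 0.6·11 = 8.6; e = 9.7 − 8.6 = 1.1
d=12: R̂ = 2 + 0.6·12 = 9.2; e = 9.4 − 9.2 = 0.2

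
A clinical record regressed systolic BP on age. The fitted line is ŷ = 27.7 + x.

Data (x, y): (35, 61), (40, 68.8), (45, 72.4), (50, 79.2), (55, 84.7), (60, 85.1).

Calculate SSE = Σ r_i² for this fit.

x=35: ŷ = 27.7 + 35 = 62.7; r = 61 − 62.7 = -1.7
x=40: ŷ = 27.7 + 40 = 67.7; r = 68.8 − 67.7 = 1.1
x=45: ŷ = 27.7 + 45 = 72.7; r = 72.4 − 72.7 = -0.3
x=50: ŷ = 27.7 + 50 = 77.7; r = 79.2 − 77.7 = 1.5
x=55: ŷ = 27.7 + 55 = 82.7; r = 84.7 − 82.7 = 2
x=60: ŷ = 27.7 + 60 = 87.7; r = 85.1 − 87.7 = -2.6
SSE = 2.89 + 1.21 + 0.09 + 2.25 + 4 + 6.76 = 17.2

SSE = 17.2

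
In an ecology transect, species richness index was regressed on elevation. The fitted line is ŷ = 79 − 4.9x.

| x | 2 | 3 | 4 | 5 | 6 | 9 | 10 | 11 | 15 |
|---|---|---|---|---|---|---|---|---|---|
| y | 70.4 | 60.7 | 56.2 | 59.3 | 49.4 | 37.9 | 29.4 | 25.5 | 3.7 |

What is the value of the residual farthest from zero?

x=2: ŷ = 79 − 4.9·2 = 69.2; e = 70.4 − 69.2 = 1.2
x=3: ŷ = 79 − 4.9·3 = 64.3; e = 60.7 − 64.3 = -3.6
x=4: ŷ = 79 − 4.9·4 = 59.4; e = 56.2 − 59.4 = -3.2
x=5: ŷ = 79 − 4.9·5 = 54.5; e = 59.3 − 54.5 = 4.8
x=6: ŷ = 79 − 4.9·6 = 49.6; e = 49.4 − 49.6 = -0.2
x=9: ŷ = 79 − 4.9·9 = 34.9; e = 37.9 − 34.9 = 3
x=10: ŷ = 79 − 4.9·10 = 30; e = 29.4 − 30 = -0.6
x=11: ŷ = 79 − 4.9·11 = 25.1; e = 25.5 − 25.1 = 0.4
x=15: ŷ = 79 − 4.9·15 = 5.5; e = 3.7 − 5.5 = -1.8
Largest |e| is 4.8 at x = 5, residual 4.8.

e = 4.8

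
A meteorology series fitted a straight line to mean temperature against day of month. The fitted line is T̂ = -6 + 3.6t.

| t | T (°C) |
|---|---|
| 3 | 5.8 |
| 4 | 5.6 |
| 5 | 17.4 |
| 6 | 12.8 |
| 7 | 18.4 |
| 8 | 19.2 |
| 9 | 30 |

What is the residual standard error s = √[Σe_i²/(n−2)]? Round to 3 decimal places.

t=3: T̂ = -6 + 3.6·3 = 4.8; e = 5.8 − 4.8 = 1
t=4: T̂ = -6 + 3.6·4 = 8.4; e = 5.6 − 8.4 = -2.8
t=5: T̂ = -6 + 3.6·5 = 12; e = 17.4 − 12 = 5.4
t=6: T̂ = -6 + 3.6·6 = 15.6; e = 12.8 − 15.6 = -2.8
t=7: T̂ = -6 + 3.6·7 = 19.2; e = 18.4 − 19.2 = -0.8
t=8: T̂ = -6 + 3.6·8 = 22.8; e = 19.2 − 22.8 = -3.6
t=9: T̂ = -6 + 3.6·9 = 26.4; e = 30 − 26.4 = 3.6
SSE = 1 + 7.84 + 29.16 + 7.84 + 0.64 + 12.96 + 12.96 = 72.4
s = √(72.4/5) = √14.48 ≈ 3.805

s = 3.805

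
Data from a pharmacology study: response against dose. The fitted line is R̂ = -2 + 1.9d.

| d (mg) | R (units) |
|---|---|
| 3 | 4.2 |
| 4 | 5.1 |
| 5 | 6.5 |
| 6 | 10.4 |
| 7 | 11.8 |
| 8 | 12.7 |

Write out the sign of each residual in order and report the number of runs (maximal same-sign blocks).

4 runs

d=3: R̂ = -2 + 1.9·3 = 3.7; e = 4.2 − 3.7 = 0.5
d=4: R̂ = -2 + 1.9·4 = 5.6; e = 5.1 − 5.6 = -0.5
d=5: R̂ = -2 + 1.9·5 = 7.5; e = 6.5 − 7.5 = -1
d=6: R̂ = -2 + 1.9·6 = 9.4; e = 10.4 − 9.4 = 1
d=7: R̂ = -2 + 1.9·7 = 11.3; e = 11.8 − 11.3 = 0.5
d=8: R̂ = -2 + 1.9·8 = 13.2; e = 12.7 − 13.2 = -0.5
Signs: + − − + + −
Runs: +×1, −×2, +×2, −×1 → 4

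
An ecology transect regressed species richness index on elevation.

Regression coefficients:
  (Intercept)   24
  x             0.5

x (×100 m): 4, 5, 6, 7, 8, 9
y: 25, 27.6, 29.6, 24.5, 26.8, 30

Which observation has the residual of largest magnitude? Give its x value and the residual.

x = 7, e = -3

x=4: ŷ = 24 + 0.5·4 = 26; e = 25 − 26 = -1
x=5: ŷ = 24 + 0.5·5 = 26.5; e = 27.6 − 26.5 = 1.1
x=6: ŷ = 24 + 0.5·6 = 27; e = 29.6 − 27 = 2.6
x=7: ŷ = 24 + 0.5·7 = 27.5; e = 24.5 − 27.5 = -3
x=8: ŷ = 24 + 0.5·8 = 28; e = 26.8 − 28 = -1.2
x=9: ŷ = 24 + 0.5·9 = 28.5; e = 30 − 28.5 = 1.5
Largest |e| is 3 at x = 7, residual -3.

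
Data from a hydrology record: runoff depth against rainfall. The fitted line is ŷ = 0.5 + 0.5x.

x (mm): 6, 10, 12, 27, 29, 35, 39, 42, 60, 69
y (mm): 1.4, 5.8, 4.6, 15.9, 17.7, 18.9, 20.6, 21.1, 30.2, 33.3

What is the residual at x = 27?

e = 1.9

ŷ = 0.5 + 0.5·27 = 14
e = 15.9 − 14 = 1.9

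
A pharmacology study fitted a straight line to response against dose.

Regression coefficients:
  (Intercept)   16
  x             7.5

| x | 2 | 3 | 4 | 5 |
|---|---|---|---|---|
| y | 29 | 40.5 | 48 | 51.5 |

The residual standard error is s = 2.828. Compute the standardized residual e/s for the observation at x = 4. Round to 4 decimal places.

ŷ = 16 + 7.5·4 = 46
e = 48 − 46 = 2
e/s = 2 / 2.828 = 0.7072

0.7072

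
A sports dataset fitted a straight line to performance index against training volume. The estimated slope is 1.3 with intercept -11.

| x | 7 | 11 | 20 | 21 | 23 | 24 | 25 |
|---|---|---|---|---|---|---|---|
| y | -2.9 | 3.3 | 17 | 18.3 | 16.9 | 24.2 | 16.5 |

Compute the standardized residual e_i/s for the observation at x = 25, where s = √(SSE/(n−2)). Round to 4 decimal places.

-1.5215

x=7: ŷ = -11 + 1.3·7 = -1.9; e = -2.9 − (-1.9) = -1
x=11: ŷ = -11 + 1.3·11 = 3.3; e = 3.3 − 3.3 = 0
x=20: ŷ = -11 + 1.3·20 = 15; e = 17 − 15 = 2
x=21: ŷ = -11 + 1.3·21 = 16.3; e = 18.3 − 16.3 = 2
x=23: ŷ = -11 + 1.3·23 = 18.9; e = 16.9 − 18.9 = -2
x=24: ŷ = -11 + 1.3·24 = 20.2; e = 24.2 − 20.2 = 4
x=25: ŷ = -11 + 1.3·25 = 21.5; e = 16.5 − 21.5 = -5
SSE = 1 + 0 + 4 + 4 + 4 + 16 + 25 = 54
s = √(54/5) = 3.28634
e/s = -5 / 3.28634 = -1.5215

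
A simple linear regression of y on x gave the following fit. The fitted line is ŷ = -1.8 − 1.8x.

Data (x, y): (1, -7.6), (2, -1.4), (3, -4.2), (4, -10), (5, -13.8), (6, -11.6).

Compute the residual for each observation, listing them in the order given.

x=1: ŷ = -1.8 − 1.8·1 = -3.6; e = -7.6 − (-3.6) = -4
x=2: ŷ = -1.8 − 1.8·2 = -5.4; e = -1.4 − (-5.4) = 4
x=3: ŷ = -1.8 − 1.8·3 = -7.2; e = -4.2 − (-7.2) = 3
x=4: ŷ = -1.8 − 1.8·4 = -9; e = -10 − (-9) = -1
x=5: ŷ = -1.8 − 1.8·5 = -10.8; e = -13.8 − (-10.8) = -3
x=6: ŷ = -1.8 − 1.8·6 = -12.6; e = -11.6 − (-12.6) = 1

-4, 4, 3, -1, -3, 1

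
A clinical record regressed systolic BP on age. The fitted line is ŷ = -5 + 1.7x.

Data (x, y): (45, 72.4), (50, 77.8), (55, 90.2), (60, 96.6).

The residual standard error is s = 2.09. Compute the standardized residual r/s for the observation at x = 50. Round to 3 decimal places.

ŷ = -5 + 1.7·50 = 80
r = 77.8 − 80 = -2.2
r/s = -2.2 / 2.09 = -1.053

-1.053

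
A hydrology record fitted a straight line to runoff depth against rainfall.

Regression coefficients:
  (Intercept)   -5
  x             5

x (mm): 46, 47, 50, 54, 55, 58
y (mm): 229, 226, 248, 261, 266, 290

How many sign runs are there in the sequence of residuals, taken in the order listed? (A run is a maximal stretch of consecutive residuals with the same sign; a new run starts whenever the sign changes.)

x=46: ŷ = -5 + 5·46 = 225; r = 229 − 225 = 4
x=47: ŷ = -5 + 5·47 = 230; r = 226 − 230 = -4
x=50: ŷ = -5 + 5·50 = 245; r = 248 − 245 = 3
x=54: ŷ = -5 + 5·54 = 265; r = 261 − 265 = -4
x=55: ŷ = -5 + 5·55 = 270; r = 266 − 270 = -4
x=58: ŷ = -5 + 5·58 = 285; r = 290 − 285 = 5
Signs: + − + − − +
Runs: +×1, −×1, +×1, −×2, +×1 → 5

5 runs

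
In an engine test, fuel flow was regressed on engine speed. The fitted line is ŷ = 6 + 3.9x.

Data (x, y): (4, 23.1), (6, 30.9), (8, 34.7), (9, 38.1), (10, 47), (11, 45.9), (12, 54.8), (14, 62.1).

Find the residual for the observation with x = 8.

r = -2.5

ŷ = 6 + 3.9·8 = 37.2
r = 34.7 − 37.2 = -2.5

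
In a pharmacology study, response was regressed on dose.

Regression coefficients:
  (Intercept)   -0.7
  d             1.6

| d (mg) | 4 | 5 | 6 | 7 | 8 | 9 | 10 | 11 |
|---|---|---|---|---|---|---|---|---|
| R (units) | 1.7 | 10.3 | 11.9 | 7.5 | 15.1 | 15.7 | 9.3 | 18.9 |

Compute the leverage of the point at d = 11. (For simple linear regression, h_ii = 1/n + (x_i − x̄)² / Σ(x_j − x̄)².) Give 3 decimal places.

h = 0.417

d̄ = (4 + 5 + 6 + 7 + 8 + 9 + 10 + 11)/8 = 7.5
Σ(d − d̄)² = 12.25 + 6.25 + 2.25 + 0.25 + 0.25 + 2.25 + 6.25 + 12.25 = 42
h = 1/8 + (3.5)²/42 = 0.125 + 0.291667 = 0.417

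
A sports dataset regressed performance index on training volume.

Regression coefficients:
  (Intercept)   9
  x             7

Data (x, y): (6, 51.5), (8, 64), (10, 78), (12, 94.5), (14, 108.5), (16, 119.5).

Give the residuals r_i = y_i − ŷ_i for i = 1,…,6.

0.5, -1, -1, 1.5, 1.5, -1.5

x=6: ŷ = 9 + 7·6 = 51; r = 51.5 − 51 = 0.5
x=8: ŷ = 9 + 7·8 = 65; r = 64 − 65 = -1
x=10: ŷ = 9 + 7·10 = 79; r = 78 − 79 = -1
x=12: ŷ = 9 + 7·12 = 93; r = 94.5 − 93 = 1.5
x=14: ŷ = 9 + 7·14 = 107; r = 108.5 − 107 = 1.5
x=16: ŷ = 9 + 7·16 = 121; r = 119.5 − 121 = -1.5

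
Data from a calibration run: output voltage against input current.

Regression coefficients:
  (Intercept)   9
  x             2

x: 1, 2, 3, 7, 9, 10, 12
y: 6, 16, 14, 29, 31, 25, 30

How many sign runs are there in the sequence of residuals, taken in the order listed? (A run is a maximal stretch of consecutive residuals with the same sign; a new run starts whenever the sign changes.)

x=1: ŷ = 9 + 2·1 = 11; r = 6 − 11 = -5
x=2: ŷ = 9 + 2·2 = 13; r = 16 − 13 = 3
x=3: ŷ = 9 + 2·3 = 15; r = 14 − 15 = -1
x=7: ŷ = 9 + 2·7 = 23; r = 29 − 23 = 6
x=9: ŷ = 9 + 2·9 = 27; r = 31 − 27 = 4
x=10: ŷ = 9 + 2·10 = 29; r = 25 − 29 = -4
x=12: ŷ = 9 + 2·12 = 33; r = 30 − 33 = -3
Signs: − + − + + − −
Runs: −×1, +×1, −×1, +×2, −×2 → 5

5 runs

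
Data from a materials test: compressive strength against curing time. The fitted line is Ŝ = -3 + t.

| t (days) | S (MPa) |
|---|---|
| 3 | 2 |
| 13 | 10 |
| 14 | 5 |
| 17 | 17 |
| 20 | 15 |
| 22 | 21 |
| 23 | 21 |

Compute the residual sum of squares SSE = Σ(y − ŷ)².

t=3: Ŝ = -3 + 3 = 0; r = 2 − 0 = 2
t=13: Ŝ = -3 + 13 = 10; r = 10 − 10 = 0
t=14: Ŝ = -3 + 14 = 11; r = 5 − 11 = -6
t=17: Ŝ = -3 + 17 = 14; r = 17 − 14 = 3
t=20: Ŝ = -3 + 20 = 17; r = 15 − 17 = -2
t=22: Ŝ = -3 + 22 = 19; r = 21 − 19 = 2
t=23: Ŝ = -3 + 23 = 20; r = 21 − 20 = 1
SSE = 4 + 0 + 36 + 9 + 4 + 4 + 1 = 58

SSE = 58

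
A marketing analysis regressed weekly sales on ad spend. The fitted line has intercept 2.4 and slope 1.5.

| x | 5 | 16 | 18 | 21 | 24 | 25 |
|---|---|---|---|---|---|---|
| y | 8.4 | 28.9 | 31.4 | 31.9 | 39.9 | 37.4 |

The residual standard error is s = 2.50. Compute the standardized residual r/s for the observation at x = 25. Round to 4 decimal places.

-1.0000

ŷ = 2.4 + 1.5·25 = 39.9
r = 37.4 − 39.9 = -2.5
r/s = -2.5 / 2.50 = -1.0000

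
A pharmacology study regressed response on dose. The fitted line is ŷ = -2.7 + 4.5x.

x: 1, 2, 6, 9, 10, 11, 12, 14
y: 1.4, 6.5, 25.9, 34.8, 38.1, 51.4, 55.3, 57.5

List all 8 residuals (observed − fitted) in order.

x=1: ŷ = -2.7 + 4.5·1 = 1.8; r = 1.4 − 1.8 = -0.4
x=2: ŷ = -2.7 + 4.5·2 = 6.3; r = 6.5 − 6.3 = 0.2
x=6: ŷ = -2.7 + 4.5·6 = 24.3; r = 25.9 − 24.3 = 1.6
x=9: ŷ = -2.7 + 4.5·9 = 37.8; r = 34.8 − 37.8 = -3
x=10: ŷ = -2.7 + 4.5·10 = 42.3; r = 38.1 − 42.3 = -4.2
x=11: ŷ = -2.7 + 4.5·11 = 46.8; r = 51.4 − 46.8 = 4.6
x=12: ŷ = -2.7 + 4.5·12 = 51.3; r = 55.3 − 51.3 = 4
x=14: ŷ = -2.7 + 4.5·14 = 60.3; r = 57.5 − 60.3 = -2.8

-0.4, 0.2, 1.6, -3, -4.2, 4.6, 4, -2.8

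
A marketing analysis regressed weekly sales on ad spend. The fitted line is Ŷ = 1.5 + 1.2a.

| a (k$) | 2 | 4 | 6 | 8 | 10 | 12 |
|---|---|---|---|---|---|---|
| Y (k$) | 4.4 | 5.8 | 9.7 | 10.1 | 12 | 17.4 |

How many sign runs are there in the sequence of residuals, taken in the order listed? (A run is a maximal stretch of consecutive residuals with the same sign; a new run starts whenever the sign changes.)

a=2: Ŷ = 1.5 + 1.2·2 = 3.9; e = 4.4 − 3.9 = 0.5
a=4: Ŷ = 1.5 + 1.2·4 = 6.3; e = 5.8 − 6.3 = -0.5
a=6: Ŷ = 1.5 + 1.2·6 = 8.7; e = 9.7 − 8.7 = 1
a=8: Ŷ = 1.5 + 1.2·8 = 11.1; e = 10.1 − 11.1 = -1
a=10: Ŷ = 1.5 + 1.2·10 = 13.5; e = 12 − 13.5 = -1.5
a=12: Ŷ = 1.5 + 1.2·12 = 15.9; e = 17.4 − 15.9 = 1.5
Signs: + − + − − +
Runs: +×1, −×1, +×1, −×2, +×1 → 5

5 runs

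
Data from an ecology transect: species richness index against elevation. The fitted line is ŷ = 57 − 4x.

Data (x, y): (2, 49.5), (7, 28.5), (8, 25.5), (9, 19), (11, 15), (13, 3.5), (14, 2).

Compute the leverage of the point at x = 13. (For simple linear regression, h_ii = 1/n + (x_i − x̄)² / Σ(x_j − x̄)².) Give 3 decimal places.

x̄ = (2 + 7 + 8 + 9 + 11 + 13 + 14)/7 = 9.14286
Σ(x − x̄)² = 51.0204 + 4.59184 + 1.30612 + 0.0204082 + 3.44898 + 14.8776 + 23.5918 = 98.8571
h = 1/7 + (3.85714)²/98.8571 = 0.142857 + 0.150495 = 0.293

h = 0.293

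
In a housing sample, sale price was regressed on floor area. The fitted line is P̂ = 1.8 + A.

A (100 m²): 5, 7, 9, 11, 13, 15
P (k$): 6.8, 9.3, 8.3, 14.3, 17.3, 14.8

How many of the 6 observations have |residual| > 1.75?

3

A=5: P̂ = 1.8 + 5 = 6.8; r = 6.8 − 6.8 = 0
A=7: P̂ = 1.8 + 7 = 8.8; r = 9.3 − 8.8 = 0.5
A=9: P̂ = 1.8 + 9 = 10.8; r = 8.3 − 10.8 = -2.5
A=11: P̂ = 1.8 + 11 = 12.8; r = 14.3 − 12.8 = 1.5
A=13: P̂ = 1.8 + 13 = 14.8; r = 17.3 − 14.8 = 2.5
A=15: P̂ = 1.8 + 15 = 16.8; r = 14.8 − 16.8 = -2
|r| > 1.75: A=9 (|r|=2.5), A=13 (|r|=2.5), A=15 (|r|=2) → 3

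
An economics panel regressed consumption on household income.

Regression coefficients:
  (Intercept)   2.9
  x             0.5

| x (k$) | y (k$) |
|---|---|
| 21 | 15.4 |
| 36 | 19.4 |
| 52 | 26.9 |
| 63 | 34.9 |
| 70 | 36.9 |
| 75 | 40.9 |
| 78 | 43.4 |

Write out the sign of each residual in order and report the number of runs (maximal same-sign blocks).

5 runs

x=21: ŷ = 2.9 + 0.5·21 = 13.4; e = 15.4 − 13.4 = 2
x=36: ŷ = 2.9 + 0.5·36 = 20.9; e = 19.4 − 20.9 = -1.5
x=52: ŷ = 2.9 + 0.5·52 = 28.9; e = 26.9 − 28.9 = -2
x=63: ŷ = 2.9 + 0.5·63 = 34.4; e = 34.9 − 34.4 = 0.5
x=70: ŷ = 2.9 + 0.5·70 = 37.9; e = 36.9 − 37.9 = -1
x=75: ŷ = 2.9 + 0.5·75 = 40.4; e = 40.9 − 40.4 = 0.5
x=78: ŷ = 2.9 + 0.5·78 = 41.9; e = 43.4 − 41.9 = 1.5
Signs: + − − + − + +
Runs: +×1, −×2, +×1, −×1, +×2 → 5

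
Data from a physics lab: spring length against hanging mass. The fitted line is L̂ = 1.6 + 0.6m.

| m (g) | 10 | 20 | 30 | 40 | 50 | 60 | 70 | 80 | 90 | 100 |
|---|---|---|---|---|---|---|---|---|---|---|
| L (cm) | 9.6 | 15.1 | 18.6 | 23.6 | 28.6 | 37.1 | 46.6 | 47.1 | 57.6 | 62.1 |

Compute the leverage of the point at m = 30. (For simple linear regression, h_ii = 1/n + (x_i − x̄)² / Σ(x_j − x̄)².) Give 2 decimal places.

h = 0.18

m̄ = (10 + 20 + 30 + 40 + 50 + 60 + 70 + 80 + 90 + 100)/10 = 55
Σ(m − m̄)² = 2025 + 1225 + 625 + 225 + 25 + 25 + 225 + 625 + 1225 + 2025 = 8250
h = 1/10 + (-25)²/8250 = 0.1 + 0.0757576 = 0.18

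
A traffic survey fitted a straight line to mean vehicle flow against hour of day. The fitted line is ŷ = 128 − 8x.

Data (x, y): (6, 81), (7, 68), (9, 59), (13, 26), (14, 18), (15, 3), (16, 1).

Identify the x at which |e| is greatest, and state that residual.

x=6: ŷ = 128 − 8·6 = 80; e = 81 − 80 = 1
x=7: ŷ = 128 − 8·7 = 72; e = 68 − 72 = -4
x=9: ŷ = 128 − 8·9 = 56; e = 59 − 56 = 3
x=13: ŷ = 128 − 8·13 = 24; e = 26 − 24 = 2
x=14: ŷ = 128 − 8·14 = 16; e = 18 − 16 = 2
x=15: ŷ = 128 − 8·15 = 8; e = 3 − 8 = -5
x=16: ŷ = 128 − 8·16 = 0; e = 1 − 0 = 1
Largest |e| is 5 at x = 15, residual -5.

x = 15, e = -5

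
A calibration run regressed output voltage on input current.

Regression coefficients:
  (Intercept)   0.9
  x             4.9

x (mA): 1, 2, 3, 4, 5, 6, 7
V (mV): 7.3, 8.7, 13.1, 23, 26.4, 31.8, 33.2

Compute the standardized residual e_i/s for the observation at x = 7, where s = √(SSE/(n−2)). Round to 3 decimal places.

-0.877

x=1: V̂ = 0.9 + 4.9·1 = 5.8; e = 7.3 − 5.8 = 1.5
x=2: V̂ = 0.9 + 4.9·2 = 10.7; e = 8.7 − 10.7 = -2
x=3: V̂ = 0.9 + 4.9·3 = 15.6; e = 13.1 − 15.6 = -2.5
x=4: V̂ = 0.9 + 4.9·4 = 20.5; e = 23 − 20.5 = 2.5
x=5: V̂ = 0.9 + 4.9·5 = 25.4; e = 26.4 − 25.4 = 1
x=6: V̂ = 0.9 + 4.9·6 = 30.3; e = 31.8 − 30.3 = 1.5
x=7: V̂ = 0.9 + 4.9·7 = 35.2; e = 33.2 − 35.2 = -2
SSE = 2.25 + 4 + 6.25 + 6.25 + 1 + 2.25 + 4 = 26
s = √(26/5) = 2.28035
e/s = -2 / 2.28035 = -0.877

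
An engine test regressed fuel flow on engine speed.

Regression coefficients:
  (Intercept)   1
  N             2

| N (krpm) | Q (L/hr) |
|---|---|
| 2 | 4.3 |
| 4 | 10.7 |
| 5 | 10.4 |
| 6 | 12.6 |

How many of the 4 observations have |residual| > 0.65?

2

N=2: ŷ = 1 + 2·2 = 5; r = 4.3 − 5 = -0.7
N=4: ŷ = 1 + 2·4 = 9; r = 10.7 − 9 = 1.7
N=5: ŷ = 1 + 2·5 = 11; r = 10.4 − 11 = -0.6
N=6: ŷ = 1 + 2·6 = 13; r = 12.6 − 13 = -0.4
|r| > 0.65: N=2 (|r|=0.7), N=4 (|r|=1.7) → 2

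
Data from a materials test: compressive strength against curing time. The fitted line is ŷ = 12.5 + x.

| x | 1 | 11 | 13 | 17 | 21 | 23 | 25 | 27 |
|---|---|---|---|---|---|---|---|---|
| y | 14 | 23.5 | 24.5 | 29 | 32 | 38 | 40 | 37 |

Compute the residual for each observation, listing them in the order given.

0.5, 0, -1, -0.5, -1.5, 2.5, 2.5, -2.5

x=1: ŷ = 12.5 + 1 = 13.5; e = 14 − 13.5 = 0.5
x=11: ŷ = 12.5 + 11 = 23.5; e = 23.5 − 23.5 = 0
x=13: ŷ = 12.5 + 13 = 25.5; e = 24.5 − 25.5 = -1
x=17: ŷ = 12.5 + 17 = 29.5; e = 29 − 29.5 = -0.5
x=21: ŷ = 12.5 + 21 = 33.5; e = 32 − 33.5 = -1.5
x=23: ŷ = 12.5 + 23 = 35.5; e = 38 − 35.5 = 2.5
x=25: ŷ = 12.5 + 25 = 37.5; e = 40 − 37.5 = 2.5
x=27: ŷ = 12.5 + 27 = 39.5; e = 37 − 39.5 = -2.5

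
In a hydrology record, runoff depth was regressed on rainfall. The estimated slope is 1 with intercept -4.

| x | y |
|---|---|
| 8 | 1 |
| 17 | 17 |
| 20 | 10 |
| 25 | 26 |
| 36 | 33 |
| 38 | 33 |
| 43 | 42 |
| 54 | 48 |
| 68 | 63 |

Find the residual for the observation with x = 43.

ŷ = -4 + 43 = 39
e = 42 − 39 = 3

e = 3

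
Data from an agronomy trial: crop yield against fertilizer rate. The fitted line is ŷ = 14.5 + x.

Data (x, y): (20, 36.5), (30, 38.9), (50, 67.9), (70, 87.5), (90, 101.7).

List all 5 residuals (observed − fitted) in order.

x=20: ŷ = 14.5 + 20 = 34.5; r = 36.5 − 34.5 = 2
x=30: ŷ = 14.5 + 30 = 44.5; r = 38.9 − 44.5 = -5.6
x=50: ŷ = 14.5 + 50 = 64.5; r = 67.9 − 64.5 = 3.4
x=70: ŷ = 14.5 + 70 = 84.5; r = 87.5 − 84.5 = 3
x=90: ŷ = 14.5 + 90 = 104.5; r = 101.7 − 104.5 = -2.8

2, -5.6, 3.4, 3, -2.8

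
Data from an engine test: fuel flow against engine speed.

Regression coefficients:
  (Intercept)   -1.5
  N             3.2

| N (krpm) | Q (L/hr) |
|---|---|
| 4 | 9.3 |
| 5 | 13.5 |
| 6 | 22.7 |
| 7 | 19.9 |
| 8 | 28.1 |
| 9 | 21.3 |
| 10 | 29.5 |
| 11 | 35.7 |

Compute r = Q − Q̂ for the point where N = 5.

Q̂ = -1.5 + 3.2·5 = 14.5
r = 13.5 − 14.5 = -1

r = -1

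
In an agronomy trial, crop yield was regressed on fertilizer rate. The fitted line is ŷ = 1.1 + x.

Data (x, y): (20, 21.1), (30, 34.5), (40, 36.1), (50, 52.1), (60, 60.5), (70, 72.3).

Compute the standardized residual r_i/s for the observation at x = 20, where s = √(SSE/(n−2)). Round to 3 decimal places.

0.000

x=20: ŷ = 1.1 + 20 = 21.1; r = 21.1 − 21.1 = 0
x=30: ŷ = 1.1 + 30 = 31.1; r = 34.5 − 31.1 = 3.4
x=40: ŷ = 1.1 + 40 = 41.1; r = 36.1 − 41.1 = -5
x=50: ŷ = 1.1 + 50 = 51.1; r = 52.1 − 51.1 = 1
x=60: ŷ = 1.1 + 60 = 61.1; r = 60.5 − 61.1 = -0.6
x=70: ŷ = 1.1 + 70 = 71.1; r = 72.3 − 71.1 = 1.2
SSE = 0 + 11.56 + 25 + 1 + 0.36 + 1.44 = 39.36
s = √(39.36/4) = 3.13688
r/s = 0 / 3.13688 = 0.000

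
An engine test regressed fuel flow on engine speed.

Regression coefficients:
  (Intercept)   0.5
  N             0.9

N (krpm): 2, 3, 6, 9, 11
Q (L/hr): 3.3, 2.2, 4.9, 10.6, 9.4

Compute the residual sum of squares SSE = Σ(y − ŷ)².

SSE = 8

N=2: ŷ = 0.5 + 0.9·2 = 2.3; r = 3.3 − 2.3 = 1
N=3: ŷ = 0.5 + 0.9·3 = 3.2; r = 2.2 − 3.2 = -1
N=6: ŷ = 0.5 + 0.9·6 = 5.9; r = 4.9 − 5.9 = -1
N=9: ŷ = 0.5 + 0.9·9 = 8.6; r = 10.6 − 8.6 = 2
N=11: ŷ = 0.5 + 0.9·11 = 10.4; r = 9.4 − 10.4 = -1
SSE = 1 + 1 + 1 + 4 + 1 = 8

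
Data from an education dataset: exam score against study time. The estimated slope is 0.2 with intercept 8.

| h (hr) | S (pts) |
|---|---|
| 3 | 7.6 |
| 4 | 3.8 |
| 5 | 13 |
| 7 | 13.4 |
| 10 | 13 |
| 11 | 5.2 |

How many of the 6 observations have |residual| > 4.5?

h=3: ŷ = 8 + 0.2·3 = 8.6; r = 7.6 − 8.6 = -1
h=4: ŷ = 8 + 0.2·4 = 8.8; r = 3.8 − 8.8 = -5
h=5: ŷ = 8 + 0.2·5 = 9; r = 13 − 9 = 4
h=7: ŷ = 8 + 0.2·7 = 9.4; r = 13.4 − 9.4 = 4
h=10: ŷ = 8 + 0.2·10 = 10; r = 13 − 10 = 3
h=11: ŷ = 8 + 0.2·11 = 10.2; r = 5.2 − 10.2 = -5
|r| > 4.5: h=4 (|r|=5), h=11 (|r|=5) → 2

2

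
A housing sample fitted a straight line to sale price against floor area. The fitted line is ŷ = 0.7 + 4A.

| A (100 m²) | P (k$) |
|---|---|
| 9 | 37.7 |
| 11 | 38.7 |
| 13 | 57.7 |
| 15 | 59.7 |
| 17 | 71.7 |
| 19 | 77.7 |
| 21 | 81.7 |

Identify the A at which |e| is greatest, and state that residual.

A=9: ŷ = 0.7 + 4·9 = 36.7; e = 37.7 − 36.7 = 1
A=11: ŷ = 0.7 + 4·11 = 44.7; e = 38.7 − 44.7 = -6
A=13: ŷ = 0.7 + 4·13 = 52.7; e = 57.7 − 52.7 = 5
A=15: ŷ = 0.7 + 4·15 = 60.7; e = 59.7 − 60.7 = -1
A=17: ŷ = 0.7 + 4·17 = 68.7; e = 71.7 − 68.7 = 3
A=19: ŷ = 0.7 + 4·19 = 76.7; e = 77.7 − 76.7 = 1
A=21: ŷ = 0.7 + 4·21 = 84.7; e = 81.7 − 84.7 = -3
Largest |e| is 6 at A = 11, residual -6.

A = 11, e = -6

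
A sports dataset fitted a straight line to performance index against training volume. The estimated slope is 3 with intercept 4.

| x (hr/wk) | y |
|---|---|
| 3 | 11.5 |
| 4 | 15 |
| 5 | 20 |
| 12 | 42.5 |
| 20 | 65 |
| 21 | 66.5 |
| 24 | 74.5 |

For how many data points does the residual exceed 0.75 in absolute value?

6

x=3: ŷ = 4 + 3·3 = 13; e = 11.5 − 13 = -1.5
x=4: ŷ = 4 + 3·4 = 16; e = 15 − 16 = -1
x=5: ŷ = 4 + 3·5 = 19; e = 20 − 19 = 1
x=12: ŷ = 4 + 3·12 = 40; e = 42.5 − 40 = 2.5
x=20: ŷ = 4 + 3·20 = 64; e = 65 − 64 = 1
x=21: ŷ = 4 + 3·21 = 67; e = 66.5 − 67 = -0.5
x=24: ŷ = 4 + 3·24 = 76; e = 74.5 − 76 = -1.5
|e| > 0.75: x=3 (|e|=1.5), x=4 (|e|=1), x=5 (|e|=1), x=12 (|e|=2.5), x=20 (|e|=1), x=24 (|e|=1.5) → 6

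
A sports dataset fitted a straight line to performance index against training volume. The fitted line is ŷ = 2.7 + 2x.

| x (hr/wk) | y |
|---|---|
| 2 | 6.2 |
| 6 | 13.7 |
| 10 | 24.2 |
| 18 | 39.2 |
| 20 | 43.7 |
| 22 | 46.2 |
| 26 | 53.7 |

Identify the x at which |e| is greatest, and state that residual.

x=2: ŷ = 2.7 + 2·2 = 6.7; e = 6.2 − 6.7 = -0.5
x=6: ŷ = 2.7 + 2·6 = 14.7; e = 13.7 − 14.7 = -1
x=10: ŷ = 2.7 + 2·10 = 22.7; e = 24.2 − 22.7 = 1.5
x=18: ŷ = 2.7 + 2·18 = 38.7; e = 39.2 − 38.7 = 0.5
x=20: ŷ = 2.7 + 2·20 = 42.7; e = 43.7 − 42.7 = 1
x=22: ŷ = 2.7 + 2·22 = 46.7; e = 46.2 − 46.7 = -0.5
x=26: ŷ = 2.7 + 2·26 = 54.7; e = 53.7 − 54.7 = -1
Largest |e| is 1.5 at x = 10, residual 1.5.

x = 10, e = 1.5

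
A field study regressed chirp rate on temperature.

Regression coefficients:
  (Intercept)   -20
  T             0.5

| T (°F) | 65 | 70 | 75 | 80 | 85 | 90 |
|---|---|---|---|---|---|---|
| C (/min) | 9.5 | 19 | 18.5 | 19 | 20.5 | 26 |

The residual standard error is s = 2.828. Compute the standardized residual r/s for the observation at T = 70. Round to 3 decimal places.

1.414

ŷ = -20 + 0.5·70 = 15
r = 19 − 15 = 4
r/s = 4 / 2.828 = 1.414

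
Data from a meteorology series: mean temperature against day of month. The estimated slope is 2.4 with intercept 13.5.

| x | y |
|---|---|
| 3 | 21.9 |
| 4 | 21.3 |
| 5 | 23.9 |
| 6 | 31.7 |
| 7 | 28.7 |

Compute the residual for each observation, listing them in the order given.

1.2, -1.8, -1.6, 3.8, -1.6

x=3: ŷ = 13.5 + 2.4·3 = 20.7; r = 21.9 − 20.7 = 1.2
x=4: ŷ = 13.5 + 2.4·4 = 23.1; r = 21.3 − 23.1 = -1.8
x=5: ŷ = 13.5 + 2.4·5 = 25.5; r = 23.9 − 25.5 = -1.6
x=6: ŷ = 13.5 + 2.4·6 = 27.9; r = 31.7 − 27.9 = 3.8
x=7: ŷ = 13.5 + 2.4·7 = 30.3; r = 28.7 − 30.3 = -1.6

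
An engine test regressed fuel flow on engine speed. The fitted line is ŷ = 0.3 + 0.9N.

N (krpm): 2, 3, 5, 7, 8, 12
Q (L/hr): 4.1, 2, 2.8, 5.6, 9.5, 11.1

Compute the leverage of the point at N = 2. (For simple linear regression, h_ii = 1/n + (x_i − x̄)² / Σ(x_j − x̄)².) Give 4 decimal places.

N̄ = (2 + 3 + 5 + 7 + 8 + 12)/6 = 6.16667
Σ(N − N̄)² = 17.3611 + 10.0278 + 1.36111 + 0.694444 + 3.36111 + 34.0278 = 66.8333
h = 1/6 + (-4.16667)²/66.8333 = 0.166667 + 0.259767 = 0.4264

h = 0.4264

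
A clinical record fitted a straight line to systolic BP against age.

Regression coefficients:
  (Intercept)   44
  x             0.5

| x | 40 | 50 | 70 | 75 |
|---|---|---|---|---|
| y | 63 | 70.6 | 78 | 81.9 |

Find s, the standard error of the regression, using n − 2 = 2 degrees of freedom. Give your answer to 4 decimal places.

s = 1.5362

x=40: ŷ = 44 + 0.5·40 = 64; r = 63 − 64 = -1
x=50: ŷ = 44 + 0.5·50 = 69; r = 70.6 − 69 = 1.6
x=70: ŷ = 44 + 0.5·70 = 79; r = 78 − 79 = -1
x=75: ŷ = 44 + 0.5·75 = 81.5; r = 81.9 − 81.5 = 0.4
SSE = 1 + 2.56 + 1 + 0.16 = 4.72
s = √(4.72/2) = √2.36 ≈ 1.5362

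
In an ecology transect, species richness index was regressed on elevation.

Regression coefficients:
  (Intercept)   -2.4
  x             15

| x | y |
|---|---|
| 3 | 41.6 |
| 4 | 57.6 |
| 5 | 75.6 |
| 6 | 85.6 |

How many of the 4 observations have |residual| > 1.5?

x=3: ŷ = -2.4 + 15·3 = 42.6; r = 41.6 − 42.6 = -1
x=4: ŷ = -2.4 + 15·4 = 57.6; r = 57.6 − 57.6 = 0
x=5: ŷ = -2.4 + 15·5 = 72.6; r = 75.6 − 72.6 = 3
x=6: ŷ = -2.4 + 15·6 = 87.6; r = 85.6 − 87.6 = -2
|r| > 1.5: x=5 (|r|=3), x=6 (|r|=2) → 2

2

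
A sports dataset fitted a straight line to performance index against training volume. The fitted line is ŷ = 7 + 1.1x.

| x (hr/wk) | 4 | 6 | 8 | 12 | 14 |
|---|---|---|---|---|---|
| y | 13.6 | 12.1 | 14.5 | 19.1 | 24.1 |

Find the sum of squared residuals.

x=4: ŷ = 7 + 1.1·4 = 11.4; e = 13.6 − 11.4 = 2.2
x=6: ŷ = 7 + 1.1·6 = 13.6; e = 12.1 − 13.6 = -1.5
x=8: ŷ = 7 + 1.1·8 = 15.8; e = 14.5 − 15.8 = -1.3
x=12: ŷ = 7 + 1.1·12 = 20.2; e = 19.1 − 20.2 = -1.1
x=14: ŷ = 7 + 1.1·14 = 22.4; e = 24.1 − 22.4 = 1.7
SSE = 4.84 + 2.25 + 1.69 + 1.21 + 2.89 = 12.88

SSE = 12.88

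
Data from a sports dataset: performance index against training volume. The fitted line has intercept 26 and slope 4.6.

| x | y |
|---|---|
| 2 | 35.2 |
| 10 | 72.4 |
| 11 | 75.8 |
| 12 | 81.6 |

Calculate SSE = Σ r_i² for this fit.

SSE = 0.96

x=2: ŷ = 26 + 4.6·2 = 35.2; r = 35.2 − 35.2 = 0
x=10: ŷ = 26 + 4.6·10 = 72; r = 72.4 − 72 = 0.4
x=11: ŷ = 26 + 4.6·11 = 76.6; r = 75.8 − 76.6 = -0.8
x=12: ŷ = 26 + 4.6·12 = 81.2; r = 81.6 − 81.2 = 0.4
SSE = 0 + 0.16 + 0.64 + 0.16 = 0.96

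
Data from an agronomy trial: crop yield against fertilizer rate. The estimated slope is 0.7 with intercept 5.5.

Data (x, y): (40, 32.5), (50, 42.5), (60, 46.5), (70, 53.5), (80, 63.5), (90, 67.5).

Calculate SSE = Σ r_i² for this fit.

SSE = 12

x=40: ŷ = 5.5 + 0.7·40 = 33.5; r = 32.5 − 33.5 = -1
x=50: ŷ = 5.5 + 0.7·50 = 40.5; r = 42.5 − 40.5 = 2
x=60: ŷ = 5.5 + 0.7·60 = 47.5; r = 46.5 − 47.5 = -1
x=70: ŷ = 5.5 + 0.7·70 = 54.5; r = 53.5 − 54.5 = -1
x=80: ŷ = 5.5 + 0.7·80 = 61.5; r = 63.5 − 61.5 = 2
x=90: ŷ = 5.5 + 0.7·90 = 68.5; r = 67.5 − 68.5 = -1
SSE = 1 + 4 + 1 + 1 + 4 + 1 = 12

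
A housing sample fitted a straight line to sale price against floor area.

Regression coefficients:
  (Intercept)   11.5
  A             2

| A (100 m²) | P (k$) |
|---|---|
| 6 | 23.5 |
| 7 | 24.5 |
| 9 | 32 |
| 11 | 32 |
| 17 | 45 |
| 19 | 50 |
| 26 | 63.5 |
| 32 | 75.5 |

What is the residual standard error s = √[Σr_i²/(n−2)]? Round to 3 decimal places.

A=6: ŷ = 11.5 + 2·6 = 23.5; r = 23.5 − 23.5 = 0
A=7: ŷ = 11.5 + 2·7 = 25.5; r = 24.5 − 25.5 = -1
A=9: ŷ = 11.5 + 2·9 = 29.5; r = 32 − 29.5 = 2.5
A=11: ŷ = 11.5 + 2·11 = 33.5; r = 32 − 33.5 = -1.5
A=17: ŷ = 11.5 + 2·17 = 45.5; r = 45 − 45.5 = -0.5
A=19: ŷ = 11.5 + 2·19 = 49.5; r = 50 − 49.5 = 0.5
A=26: ŷ = 11.5 + 2·26 = 63.5; r = 63.5 − 63.5 = 0
A=32: ŷ = 11.5 + 2·32 = 75.5; r = 75.5 − 75.5 = 0
SSE = 0 + 1 + 6.25 + 2.25 + 0.25 + 0.25 + 0 + 0 = 10
s = √(10/6) = √1.66667 ≈ 1.291

s = 1.291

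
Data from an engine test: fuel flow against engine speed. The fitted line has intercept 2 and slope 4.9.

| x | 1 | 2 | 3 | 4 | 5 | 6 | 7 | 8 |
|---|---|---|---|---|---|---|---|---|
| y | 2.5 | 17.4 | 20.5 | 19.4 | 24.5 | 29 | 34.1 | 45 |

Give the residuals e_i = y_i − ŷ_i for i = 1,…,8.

-4.4, 5.6, 3.8, -2.2, -2, -2.4, -2.2, 3.8

x=1: ŷ = 2 + 4.9·1 = 6.9; e = 2.5 − 6.9 = -4.4
x=2: ŷ = 2 + 4.9·2 = 11.8; e = 17.4 − 11.8 = 5.6
x=3: ŷ = 2 + 4.9·3 = 16.7; e = 20.5 − 16.7 = 3.8
x=4: ŷ = 2 + 4.9·4 = 21.6; e = 19.4 − 21.6 = -2.2
x=5: ŷ = 2 + 4.9·5 = 26.5; e = 24.5 − 26.5 = -2
x=6: ŷ = 2 + 4.9·6 = 31.4; e = 29 − 31.4 = -2.4
x=7: ŷ = 2 + 4.9·7 = 36.3; e = 34.1 − 36.3 = -2.2
x=8: ŷ = 2 + 4.9·8 = 41.2; e = 45 − 41.2 = 3.8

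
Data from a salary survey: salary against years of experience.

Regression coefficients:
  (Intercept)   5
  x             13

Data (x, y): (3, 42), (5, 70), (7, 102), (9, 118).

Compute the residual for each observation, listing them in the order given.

x=3: ŷ = 5 + 13·3 = 44; e = 42 − 44 = -2
x=5: ŷ = 5 + 13·5 = 70; e = 70 − 70 = 0
x=7: ŷ = 5 + 13·7 = 96; e = 102 − 96 = 6
x=9: ŷ = 5 + 13·9 = 122; e = 118 − 122 = -4

-2, 0, 6, -4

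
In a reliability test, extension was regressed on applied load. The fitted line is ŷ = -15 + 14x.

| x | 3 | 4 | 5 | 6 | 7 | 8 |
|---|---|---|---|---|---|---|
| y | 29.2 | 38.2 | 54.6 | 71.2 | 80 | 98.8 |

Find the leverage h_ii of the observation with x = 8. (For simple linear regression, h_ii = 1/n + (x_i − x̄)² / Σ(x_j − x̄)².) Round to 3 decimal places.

h = 0.524

x̄ = (3 + 4 + 5 + 6 + 7 + 8)/6 = 5.5
Σ(x − x̄)² = 6.25 + 2.25 + 0.25 + 0.25 + 2.25 + 6.25 = 17.5
h = 1/6 + (2.5)²/17.5 = 0.166667 + 0.357143 = 0.524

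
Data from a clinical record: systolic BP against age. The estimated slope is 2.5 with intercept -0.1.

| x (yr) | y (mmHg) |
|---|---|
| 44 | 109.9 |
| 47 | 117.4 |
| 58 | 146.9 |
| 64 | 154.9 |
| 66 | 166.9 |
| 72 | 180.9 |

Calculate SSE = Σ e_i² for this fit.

SSE = 34

x=44: ŷ = -0.1 + 2.5·44 = 109.9; e = 109.9 − 109.9 = 0
x=47: ŷ = -0.1 + 2.5·47 = 117.4; e = 117.4 − 117.4 = 0
x=58: ŷ = -0.1 + 2.5·58 = 144.9; e = 146.9 − 144.9 = 2
x=64: ŷ = -0.1 + 2.5·64 = 159.9; e = 154.9 − 159.9 = -5
x=66: ŷ = -0.1 + 2.5·66 = 164.9; e = 166.9 − 164.9 = 2
x=72: ŷ = -0.1 + 2.5·72 = 179.9; e = 180.9 − 179.9 = 1
SSE = 0 + 0 + 4 + 25 + 4 + 1 = 34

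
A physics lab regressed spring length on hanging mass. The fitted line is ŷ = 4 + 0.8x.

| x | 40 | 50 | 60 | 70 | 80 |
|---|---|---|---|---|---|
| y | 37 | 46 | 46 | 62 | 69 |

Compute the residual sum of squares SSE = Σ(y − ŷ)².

SSE = 46

x=40: ŷ = 4 + 0.8·40 = 36; e = 37 − 36 = 1
x=50: ŷ = 4 + 0.8·50 = 44; e = 46 − 44 = 2
x=60: ŷ = 4 + 0.8·60 = 52; e = 46 − 52 = -6
x=70: ŷ = 4 + 0.8·70 = 60; e = 62 − 60 = 2
x=80: ŷ = 4 + 0.8·80 = 68; e = 69 − 68 = 1
SSE = 1 + 4 + 36 + 4 + 1 = 46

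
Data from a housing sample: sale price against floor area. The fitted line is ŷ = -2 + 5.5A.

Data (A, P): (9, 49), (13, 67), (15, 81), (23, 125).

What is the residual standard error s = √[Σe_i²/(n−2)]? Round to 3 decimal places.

A=9: ŷ = -2 + 5.5·9 = 47.5; e = 49 − 47.5 = 1.5
A=13: ŷ = -2 + 5.5·13 = 69.5; e = 67 − 69.5 = -2.5
A=15: ŷ = -2 + 5.5·15 = 80.5; e = 81 − 80.5 = 0.5
A=23: ŷ = -2 + 5.5·23 = 124.5; e = 125 − 124.5 = 0.5
SSE = 2.25 + 6.25 + 0.25 + 0.25 = 9
s = √(9/2) = √4.5 ≈ 2.121

s = 2.121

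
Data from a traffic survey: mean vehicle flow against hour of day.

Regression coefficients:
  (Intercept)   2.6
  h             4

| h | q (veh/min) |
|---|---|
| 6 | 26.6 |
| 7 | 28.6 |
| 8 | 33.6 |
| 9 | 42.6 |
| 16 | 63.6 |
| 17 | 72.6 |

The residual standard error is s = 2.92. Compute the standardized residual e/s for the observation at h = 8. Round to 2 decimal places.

-0.34

q̂ = 2.6 + 4·8 = 34.6
e = 33.6 − 34.6 = -1
e/s = -1 / 2.92 = -0.34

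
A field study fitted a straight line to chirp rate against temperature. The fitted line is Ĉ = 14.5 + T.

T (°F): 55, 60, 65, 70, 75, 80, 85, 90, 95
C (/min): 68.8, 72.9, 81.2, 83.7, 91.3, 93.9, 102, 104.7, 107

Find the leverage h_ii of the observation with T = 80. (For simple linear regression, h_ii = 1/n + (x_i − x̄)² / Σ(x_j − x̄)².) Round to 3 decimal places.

T̄ = (55 + 60 + 65 + 70 + 75 + 80 + 85 + 90 + 95)/9 = 75
Σ(T − T̄)² = 400 + 225 + 100 + 25 + 0 + 25 + 100 + 225 + 400 = 1500
h = 1/9 + (5)²/1500 = 0.111111 + 0.0166667 = 0.128

h = 0.128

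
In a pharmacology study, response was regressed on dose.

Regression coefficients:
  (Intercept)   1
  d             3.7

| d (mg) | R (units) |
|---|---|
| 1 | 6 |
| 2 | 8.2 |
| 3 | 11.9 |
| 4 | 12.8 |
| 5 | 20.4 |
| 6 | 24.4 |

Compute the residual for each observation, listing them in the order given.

1.3, -0.2, -0.2, -3, 0.9, 1.2

d=1: ŷ = 1 + 3.7·1 = 4.7; e = 6 − 4.7 = 1.3
d=2: ŷ = 1 + 3.7·2 = 8.4; e = 8.2 − 8.4 = -0.2
d=3: ŷ = 1 + 3.7·3 = 12.1; e = 11.9 − 12.1 = -0.2
d=4: ŷ = 1 + 3.7·4 = 15.8; e = 12.8 − 15.8 = -3
d=5: ŷ = 1 + 3.7·5 = 19.5; e = 20.4 − 19.5 = 0.9
d=6: ŷ = 1 + 3.7·6 = 23.2; e = 24.4 − 23.2 = 1.2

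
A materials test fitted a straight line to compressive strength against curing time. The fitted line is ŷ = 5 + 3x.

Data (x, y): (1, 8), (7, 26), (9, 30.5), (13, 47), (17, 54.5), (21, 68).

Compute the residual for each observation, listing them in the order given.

0, 0, -1.5, 3, -1.5, 0

x=1: ŷ = 5 + 3·1 = 8; e = 8 − 8 = 0
x=7: ŷ = 5 + 3·7 = 26; e = 26 − 26 = 0
x=9: ŷ = 5 + 3·9 = 32; e = 30.5 − 32 = -1.5
x=13: ŷ = 5 + 3·13 = 44; e = 47 − 44 = 3
x=17: ŷ = 5 + 3·17 = 56; e = 54.5 − 56 = -1.5
x=21: ŷ = 5 + 3·21 = 68; e = 68 − 68 = 0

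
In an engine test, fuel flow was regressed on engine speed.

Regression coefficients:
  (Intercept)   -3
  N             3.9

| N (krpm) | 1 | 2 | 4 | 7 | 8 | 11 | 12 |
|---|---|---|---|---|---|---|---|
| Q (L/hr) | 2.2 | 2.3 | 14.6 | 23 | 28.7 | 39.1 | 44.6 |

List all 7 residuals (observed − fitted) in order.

1.3, -2.5, 2, -1.3, 0.5, -0.8, 0.8

N=1: ŷ = -3 + 3.9·1 = 0.9; e = 2.2 − 0.9 = 1.3
N=2: ŷ = -3 + 3.9·2 = 4.8; e = 2.3 − 4.8 = -2.5
N=4: ŷ = -3 + 3.9·4 = 12.6; e = 14.6 − 12.6 = 2
N=7: ŷ = -3 + 3.9·7 = 24.3; e = 23 − 24.3 = -1.3
N=8: ŷ = -3 + 3.9·8 = 28.2; e = 28.7 − 28.2 = 0.5
N=11: ŷ = -3 + 3.9·11 = 39.9; e = 39.1 − 39.9 = -0.8
N=12: ŷ = -3 + 3.9·12 = 43.8; e = 44.6 − 43.8 = 0.8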